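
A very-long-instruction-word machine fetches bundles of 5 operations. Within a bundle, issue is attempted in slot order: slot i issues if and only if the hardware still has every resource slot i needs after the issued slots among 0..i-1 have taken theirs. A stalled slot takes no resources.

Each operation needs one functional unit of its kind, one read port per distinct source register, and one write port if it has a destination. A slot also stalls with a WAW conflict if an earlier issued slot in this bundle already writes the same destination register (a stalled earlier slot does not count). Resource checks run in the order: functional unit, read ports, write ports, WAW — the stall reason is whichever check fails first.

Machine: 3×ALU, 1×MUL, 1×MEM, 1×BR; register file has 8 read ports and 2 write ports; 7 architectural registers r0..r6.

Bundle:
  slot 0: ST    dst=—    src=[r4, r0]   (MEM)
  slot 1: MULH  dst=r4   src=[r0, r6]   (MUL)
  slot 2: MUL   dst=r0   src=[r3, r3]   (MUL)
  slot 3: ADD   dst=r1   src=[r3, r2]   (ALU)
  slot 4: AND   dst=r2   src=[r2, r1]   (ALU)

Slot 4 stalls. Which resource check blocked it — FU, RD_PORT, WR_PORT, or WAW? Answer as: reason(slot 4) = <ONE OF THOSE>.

reason(slot 4) = WR_PORT

  0. MEM ⇒ go  {3A/1Mu/0Ld/1B | 6r 2w}
  1. MUL→r4 ⇒ go  {3A/0Mu/0Ld/1B | 4r 1w}
  2. MUL→r0 ⇒ no(FU)  {3A/0Mu/0Ld/1B | 4r 1w}
  3. ALU→r1 ⇒ go  {2A/0Mu/0Ld/1B | 2r 0w}
  4. ALU→r2 ⇒ no(WR_PORT)  {2A/0Mu/0Ld/1B | 2r 0w}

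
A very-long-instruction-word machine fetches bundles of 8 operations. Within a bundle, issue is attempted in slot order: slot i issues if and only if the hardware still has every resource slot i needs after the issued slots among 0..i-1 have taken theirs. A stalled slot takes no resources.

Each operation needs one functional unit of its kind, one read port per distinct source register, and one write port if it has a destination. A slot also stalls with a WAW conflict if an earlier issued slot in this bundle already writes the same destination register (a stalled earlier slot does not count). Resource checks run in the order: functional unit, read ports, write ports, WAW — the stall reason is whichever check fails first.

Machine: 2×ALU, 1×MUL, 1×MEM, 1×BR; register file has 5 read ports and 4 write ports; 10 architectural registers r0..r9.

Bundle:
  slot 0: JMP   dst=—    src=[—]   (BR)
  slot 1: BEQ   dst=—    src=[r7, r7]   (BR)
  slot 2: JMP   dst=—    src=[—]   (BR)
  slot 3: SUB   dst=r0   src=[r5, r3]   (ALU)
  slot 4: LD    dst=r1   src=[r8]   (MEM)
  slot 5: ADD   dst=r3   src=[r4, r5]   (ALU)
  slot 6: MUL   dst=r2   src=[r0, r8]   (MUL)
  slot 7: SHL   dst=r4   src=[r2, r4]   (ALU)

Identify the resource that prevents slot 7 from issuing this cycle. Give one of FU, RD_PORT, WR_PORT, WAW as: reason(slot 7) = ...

reason(slot 7) = FU

[0] BR needs rd=0 wr=0: ok; after: ALU=2 MUL=1 MEM=1 BR=0, R=5, W=4
[1] BR needs rd=1 wr=0: FU; after: ALU=2 MUL=1 MEM=1 BR=0, R=5, W=4
[2] BR needs rd=0 wr=0: FU; after: ALU=2 MUL=1 MEM=1 BR=0, R=5, W=4
[3] ALU needs rd=2 wr=1: ok; after: ALU=1 MUL=1 MEM=1 BR=0, R=3, W=3
[4] MEM needs rd=1 wr=1: ok; after: ALU=1 MUL=1 MEM=0 BR=0, R=2, W=2
[5] ALU needs rd=2 wr=1: ok; after: ALU=0 MUL=1 MEM=0 BR=0, R=0, W=1
[6] MUL needs rd=2 wr=1: RD_PORT; after: ALU=0 MUL=1 MEM=0 BR=0, R=0, W=1
[7] ALU needs rd=2 wr=1: FU; after: ALU=0 MUL=1 MEM=0 BR=0, R=0, W=1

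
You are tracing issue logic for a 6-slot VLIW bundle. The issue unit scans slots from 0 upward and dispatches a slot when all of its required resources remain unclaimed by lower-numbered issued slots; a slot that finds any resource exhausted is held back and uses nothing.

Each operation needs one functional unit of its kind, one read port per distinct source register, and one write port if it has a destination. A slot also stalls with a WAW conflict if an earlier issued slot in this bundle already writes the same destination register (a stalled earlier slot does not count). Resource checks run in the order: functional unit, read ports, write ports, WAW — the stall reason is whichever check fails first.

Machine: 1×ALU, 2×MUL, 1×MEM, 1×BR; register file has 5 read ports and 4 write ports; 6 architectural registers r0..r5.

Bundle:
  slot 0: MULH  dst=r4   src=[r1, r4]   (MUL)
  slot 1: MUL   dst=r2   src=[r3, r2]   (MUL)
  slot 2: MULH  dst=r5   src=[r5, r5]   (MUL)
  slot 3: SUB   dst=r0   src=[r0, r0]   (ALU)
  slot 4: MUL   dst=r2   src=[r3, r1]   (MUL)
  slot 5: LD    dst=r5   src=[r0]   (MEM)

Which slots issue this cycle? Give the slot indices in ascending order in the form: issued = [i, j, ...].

issued = [0, 1, 3]

(0) want 1×MUL +2rd +1wr — yes → AL1|MU1|ME1|BR1|rd3|wr3
(1) want 1×MUL +2rd +1wr — yes → AL1|MU0|ME1|BR1|rd1|wr2
(2) want 1×MUL +1rd +1wr — FU → AL1|MU0|ME1|BR1|rd1|wr2
(3) want 1×ALU +1rd +1wr — yes → AL0|MU0|ME1|BR1|rd0|wr1
(4) want 1×MUL +2rd +1wr — FU → AL0|MU0|ME1|BR1|rd0|wr1
(5) want 1×MEM +1rd +1wr — RD_PORT → AL0|MU0|ME1|BR1|rd0|wr1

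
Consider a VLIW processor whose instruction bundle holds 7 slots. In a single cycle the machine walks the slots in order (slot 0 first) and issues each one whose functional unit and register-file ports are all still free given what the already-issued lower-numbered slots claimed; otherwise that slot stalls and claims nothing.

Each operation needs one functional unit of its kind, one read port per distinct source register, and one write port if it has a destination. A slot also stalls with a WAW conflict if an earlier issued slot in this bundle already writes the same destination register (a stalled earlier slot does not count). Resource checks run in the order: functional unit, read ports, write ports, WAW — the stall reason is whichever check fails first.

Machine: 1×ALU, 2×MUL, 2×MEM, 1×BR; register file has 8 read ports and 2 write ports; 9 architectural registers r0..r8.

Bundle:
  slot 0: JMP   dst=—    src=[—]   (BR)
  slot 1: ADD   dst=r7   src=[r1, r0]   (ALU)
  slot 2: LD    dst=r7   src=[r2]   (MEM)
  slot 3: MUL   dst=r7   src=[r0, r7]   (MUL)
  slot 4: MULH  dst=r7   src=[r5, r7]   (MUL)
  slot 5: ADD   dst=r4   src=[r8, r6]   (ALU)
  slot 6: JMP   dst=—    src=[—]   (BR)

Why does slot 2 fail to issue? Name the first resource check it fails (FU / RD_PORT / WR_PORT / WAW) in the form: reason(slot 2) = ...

[0] BR needs rd=0 wr=0: ok; after: ALU=1 MUL=2 MEM=2 BR=0, R=8, W=2
[1] ALU needs rd=2 wr=1: ok; after: ALU=0 MUL=2 MEM=2 BR=0, R=6, W=1
[2] MEM needs rd=1 wr=1: WAW; after: ALU=0 MUL=2 MEM=2 BR=0, R=6, W=1
[3] MUL needs rd=2 wr=1: WAW; after: ALU=0 MUL=2 MEM=2 BR=0, R=6, W=1
[4] MUL needs rd=2 wr=1: WAW; after: ALU=0 MUL=2 MEM=2 BR=0, R=6, W=1
[5] ALU needs rd=2 wr=1: FU; after: ALU=0 MUL=2 MEM=2 BR=0, R=6, W=1
[6] BR needs rd=0 wr=0: FU; after: ALU=0 MUL=2 MEM=2 BR=0, R=6, W=1

reason(slot 2) = WAW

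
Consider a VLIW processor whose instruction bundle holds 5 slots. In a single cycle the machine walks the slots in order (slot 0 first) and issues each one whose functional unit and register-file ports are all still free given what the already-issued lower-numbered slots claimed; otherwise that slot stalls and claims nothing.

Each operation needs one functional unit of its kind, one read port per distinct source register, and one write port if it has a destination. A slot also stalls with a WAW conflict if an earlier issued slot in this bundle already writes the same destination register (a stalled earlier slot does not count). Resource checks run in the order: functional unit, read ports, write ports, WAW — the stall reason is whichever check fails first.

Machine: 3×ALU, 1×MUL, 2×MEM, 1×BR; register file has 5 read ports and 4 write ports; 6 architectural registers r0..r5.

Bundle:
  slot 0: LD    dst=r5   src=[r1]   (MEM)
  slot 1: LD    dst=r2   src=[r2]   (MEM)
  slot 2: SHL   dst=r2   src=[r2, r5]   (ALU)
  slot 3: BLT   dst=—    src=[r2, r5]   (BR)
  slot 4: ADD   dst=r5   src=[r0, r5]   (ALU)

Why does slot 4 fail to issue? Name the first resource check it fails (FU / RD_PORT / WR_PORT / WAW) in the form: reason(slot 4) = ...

reason(slot 4) = RD_PORT

slot 0 (MEM): ISSUE — free A3,Mu1,Ld1,B1 rp4 wp3
slot 1 (MEM): ISSUE — free A3,Mu1,Ld0,B1 rp3 wp2
slot 2 (ALU): stall WAW — free A3,Mu1,Ld0,B1 rp3 wp2
slot 3 (BR): ISSUE — free A3,Mu1,Ld0,B0 rp1 wp2
slot 4 (ALU): stall RD_PORT — free A3,Mu1,Ld0,B0 rp1 wp2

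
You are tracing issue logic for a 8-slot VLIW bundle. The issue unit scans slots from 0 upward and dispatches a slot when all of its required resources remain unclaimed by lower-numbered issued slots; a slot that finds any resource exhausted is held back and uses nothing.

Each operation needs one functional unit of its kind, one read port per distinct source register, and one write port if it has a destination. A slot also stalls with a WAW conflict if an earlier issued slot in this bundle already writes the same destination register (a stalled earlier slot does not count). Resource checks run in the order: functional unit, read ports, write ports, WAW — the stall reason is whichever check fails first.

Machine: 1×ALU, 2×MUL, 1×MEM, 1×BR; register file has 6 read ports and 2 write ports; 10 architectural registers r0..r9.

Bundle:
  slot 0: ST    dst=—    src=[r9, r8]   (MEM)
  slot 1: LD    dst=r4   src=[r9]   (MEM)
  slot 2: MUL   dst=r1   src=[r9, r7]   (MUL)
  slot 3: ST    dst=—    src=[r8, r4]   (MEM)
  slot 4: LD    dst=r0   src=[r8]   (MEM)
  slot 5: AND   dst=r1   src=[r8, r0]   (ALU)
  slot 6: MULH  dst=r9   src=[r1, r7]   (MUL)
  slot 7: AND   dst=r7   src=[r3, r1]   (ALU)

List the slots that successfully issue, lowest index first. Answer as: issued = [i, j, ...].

issued = [0, 2, 6]

(0) want 1×MEM +2rd +0wr — yes → AL1|MU2|ME0|BR1|rd4|wr2
(1) want 1×MEM +1rd +1wr — FU → AL1|MU2|ME0|BR1|rd4|wr2
(2) want 1×MUL +2rd +1wr — yes → AL1|MU1|ME0|BR1|rd2|wr1
(3) want 1×MEM +2rd +0wr — FU → AL1|MU1|ME0|BR1|rd2|wr1
(4) want 1×MEM +1rd +1wr — FU → AL1|MU1|ME0|BR1|rd2|wr1
(5) want 1×ALU +2rd +1wr — WAW → AL1|MU1|ME0|BR1|rd2|wr1
(6) want 1×MUL +2rd +1wr — yes → AL1|MU0|ME0|BR1|rd0|wr0
(7) want 1×ALU +2rd +1wr — RD_PORT → AL1|MU0|ME0|BR1|rd0|wr0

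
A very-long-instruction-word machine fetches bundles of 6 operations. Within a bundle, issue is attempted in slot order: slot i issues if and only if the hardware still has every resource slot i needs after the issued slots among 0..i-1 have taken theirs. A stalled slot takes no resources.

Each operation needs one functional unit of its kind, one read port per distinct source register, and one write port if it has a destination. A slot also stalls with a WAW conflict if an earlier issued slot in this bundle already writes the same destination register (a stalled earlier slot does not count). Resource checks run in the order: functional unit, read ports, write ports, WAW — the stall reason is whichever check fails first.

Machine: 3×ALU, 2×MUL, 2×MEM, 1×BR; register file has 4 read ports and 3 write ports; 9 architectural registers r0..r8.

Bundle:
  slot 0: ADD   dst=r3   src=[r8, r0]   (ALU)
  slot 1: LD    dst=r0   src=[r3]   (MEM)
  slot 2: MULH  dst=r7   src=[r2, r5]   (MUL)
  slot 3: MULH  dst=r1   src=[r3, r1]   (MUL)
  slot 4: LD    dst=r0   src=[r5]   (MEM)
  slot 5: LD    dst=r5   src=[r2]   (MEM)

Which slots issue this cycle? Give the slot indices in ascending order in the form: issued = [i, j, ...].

issued = [0, 1, 5]

#0 ALU src=r8,r0 dispatched  <A:2 Mu:2 Ld:2 B:1 rd:2 wr:2>
#1 MEM src=r3 dispatched  <A:2 Mu:2 Ld:1 B:1 rd:1 wr:1>
#2 MUL src=r2,r5 held:RD_PORT  <A:2 Mu:2 Ld:1 B:1 rd:1 wr:1>
#3 MUL src=r3,r1 held:RD_PORT  <A:2 Mu:2 Ld:1 B:1 rd:1 wr:1>
#4 MEM src=r5 held:WAW  <A:2 Mu:2 Ld:1 B:1 rd:1 wr:1>
#5 MEM src=r2 dispatched  <A:2 Mu:2 Ld:0 B:1 rd:0 wr:0>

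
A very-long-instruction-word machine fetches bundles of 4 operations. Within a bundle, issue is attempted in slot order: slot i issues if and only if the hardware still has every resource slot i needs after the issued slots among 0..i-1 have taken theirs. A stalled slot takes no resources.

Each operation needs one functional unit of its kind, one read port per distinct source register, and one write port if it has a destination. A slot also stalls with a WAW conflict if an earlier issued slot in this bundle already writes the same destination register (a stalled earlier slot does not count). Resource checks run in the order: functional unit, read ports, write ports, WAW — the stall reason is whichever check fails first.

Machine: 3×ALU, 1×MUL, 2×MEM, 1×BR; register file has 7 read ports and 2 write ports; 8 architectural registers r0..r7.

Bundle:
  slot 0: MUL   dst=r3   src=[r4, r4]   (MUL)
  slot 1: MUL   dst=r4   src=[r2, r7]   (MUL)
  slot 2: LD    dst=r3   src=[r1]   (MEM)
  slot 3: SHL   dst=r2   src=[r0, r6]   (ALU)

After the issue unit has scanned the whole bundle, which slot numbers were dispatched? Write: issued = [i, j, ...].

slot 0 (MUL): ISSUE — free A3,Mu0,Ld2,B1 rp6 wp1
slot 1 (MUL): stall FU — free A3,Mu0,Ld2,B1 rp6 wp1
slot 2 (MEM): stall WAW — free A3,Mu0,Ld2,B1 rp6 wp1
slot 3 (ALU): ISSUE — free A2,Mu0,Ld2,B1 rp4 wp0

issued = [0, 3]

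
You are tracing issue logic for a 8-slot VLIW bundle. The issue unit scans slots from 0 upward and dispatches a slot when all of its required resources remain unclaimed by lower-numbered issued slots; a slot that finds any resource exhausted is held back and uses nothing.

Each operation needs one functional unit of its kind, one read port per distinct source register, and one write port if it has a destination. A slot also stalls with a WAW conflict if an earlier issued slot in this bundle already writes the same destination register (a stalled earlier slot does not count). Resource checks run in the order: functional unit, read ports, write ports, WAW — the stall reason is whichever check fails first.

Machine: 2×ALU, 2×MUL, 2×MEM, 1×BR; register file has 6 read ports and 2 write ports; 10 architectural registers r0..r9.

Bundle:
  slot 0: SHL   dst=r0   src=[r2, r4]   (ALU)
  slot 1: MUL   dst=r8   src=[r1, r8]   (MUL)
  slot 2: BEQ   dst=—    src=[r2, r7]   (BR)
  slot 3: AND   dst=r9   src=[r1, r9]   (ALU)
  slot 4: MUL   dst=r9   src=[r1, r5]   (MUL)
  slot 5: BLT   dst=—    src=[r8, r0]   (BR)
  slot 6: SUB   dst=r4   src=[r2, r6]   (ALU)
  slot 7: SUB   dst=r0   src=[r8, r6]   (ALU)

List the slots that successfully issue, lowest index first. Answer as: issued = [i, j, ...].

#0 ALU src=r2,r4 dispatched  <A:1 Mu:2 Ld:2 B:1 rd:4 wr:1>
#1 MUL src=r1,r8 dispatched  <A:1 Mu:1 Ld:2 B:1 rd:2 wr:0>
#2 BR src=r2,r7 dispatched  <A:1 Mu:1 Ld:2 B:0 rd:0 wr:0>
#3 ALU src=r1,r9 held:RD_PORT  <A:1 Mu:1 Ld:2 B:0 rd:0 wr:0>
#4 MUL src=r1,r5 held:RD_PORT  <A:1 Mu:1 Ld:2 B:0 rd:0 wr:0>
#5 BR src=r8,r0 held:FU  <A:1 Mu:1 Ld:2 B:0 rd:0 wr:0>
#6 ALU src=r2,r6 held:RD_PORT  <A:1 Mu:1 Ld:2 B:0 rd:0 wr:0>
#7 ALU src=r8,r6 held:RD_PORT  <A:1 Mu:1 Ld:2 B:0 rd:0 wr:0>

issued = [0, 1, 2]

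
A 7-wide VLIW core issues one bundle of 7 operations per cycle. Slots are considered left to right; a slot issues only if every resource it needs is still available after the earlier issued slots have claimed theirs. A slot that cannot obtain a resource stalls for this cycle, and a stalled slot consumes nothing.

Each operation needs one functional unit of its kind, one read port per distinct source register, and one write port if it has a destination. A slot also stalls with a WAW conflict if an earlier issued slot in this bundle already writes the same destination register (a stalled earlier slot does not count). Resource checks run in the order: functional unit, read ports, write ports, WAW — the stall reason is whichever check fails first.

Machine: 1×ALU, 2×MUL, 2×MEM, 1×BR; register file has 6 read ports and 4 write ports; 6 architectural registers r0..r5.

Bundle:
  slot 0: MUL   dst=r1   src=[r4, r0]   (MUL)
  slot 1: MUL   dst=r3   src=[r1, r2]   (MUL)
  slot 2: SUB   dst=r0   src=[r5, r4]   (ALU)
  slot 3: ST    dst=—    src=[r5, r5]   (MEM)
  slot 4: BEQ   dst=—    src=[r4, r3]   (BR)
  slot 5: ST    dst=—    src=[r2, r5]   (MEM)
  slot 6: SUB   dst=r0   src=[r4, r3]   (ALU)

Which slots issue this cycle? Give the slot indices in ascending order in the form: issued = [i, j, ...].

  0. MUL→r1 ⇒ go  {1A/1Mu/2Ld/1B | 4r 3w}
  1. MUL→r3 ⇒ go  {1A/0Mu/2Ld/1B | 2r 2w}
  2. ALU→r0 ⇒ go  {0A/0Mu/2Ld/1B | 0r 1w}
  3. MEM ⇒ no(RD_PORT)  {0A/0Mu/2Ld/1B | 0r 1w}
  4. BR ⇒ no(RD_PORT)  {0A/0Mu/2Ld/1B | 0r 1w}
  5. MEM ⇒ no(RD_PORT)  {0A/0Mu/2Ld/1B | 0r 1w}
  6. ALU→r0 ⇒ no(FU)  {0A/0Mu/2Ld/1B | 0r 1w}

issued = [0, 1, 2]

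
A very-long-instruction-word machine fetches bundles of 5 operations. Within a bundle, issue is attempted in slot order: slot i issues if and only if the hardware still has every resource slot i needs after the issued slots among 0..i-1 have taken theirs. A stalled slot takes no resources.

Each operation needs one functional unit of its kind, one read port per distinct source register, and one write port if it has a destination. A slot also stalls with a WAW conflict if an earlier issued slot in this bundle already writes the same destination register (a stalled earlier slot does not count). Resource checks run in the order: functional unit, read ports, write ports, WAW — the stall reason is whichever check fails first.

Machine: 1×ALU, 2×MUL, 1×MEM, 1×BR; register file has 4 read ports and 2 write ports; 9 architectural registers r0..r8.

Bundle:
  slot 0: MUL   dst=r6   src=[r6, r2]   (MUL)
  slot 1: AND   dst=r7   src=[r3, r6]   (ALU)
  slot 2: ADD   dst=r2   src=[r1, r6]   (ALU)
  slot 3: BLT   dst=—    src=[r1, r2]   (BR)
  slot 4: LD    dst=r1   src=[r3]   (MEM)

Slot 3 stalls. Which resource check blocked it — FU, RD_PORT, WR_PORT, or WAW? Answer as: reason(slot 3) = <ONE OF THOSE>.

slot 0 (MUL): ISSUE — free A1,Mu1,Ld1,B1 rp2 wp1
slot 1 (ALU): ISSUE — free A0,Mu1,Ld1,B1 rp0 wp0
slot 2 (ALU): stall FU — free A0,Mu1,Ld1,B1 rp0 wp0
slot 3 (BR): stall RD_PORT — free A0,Mu1,Ld1,B1 rp0 wp0
slot 4 (MEM): stall RD_PORT — free A0,Mu1,Ld1,B1 rp0 wp0

reason(slot 3) = RD_PORT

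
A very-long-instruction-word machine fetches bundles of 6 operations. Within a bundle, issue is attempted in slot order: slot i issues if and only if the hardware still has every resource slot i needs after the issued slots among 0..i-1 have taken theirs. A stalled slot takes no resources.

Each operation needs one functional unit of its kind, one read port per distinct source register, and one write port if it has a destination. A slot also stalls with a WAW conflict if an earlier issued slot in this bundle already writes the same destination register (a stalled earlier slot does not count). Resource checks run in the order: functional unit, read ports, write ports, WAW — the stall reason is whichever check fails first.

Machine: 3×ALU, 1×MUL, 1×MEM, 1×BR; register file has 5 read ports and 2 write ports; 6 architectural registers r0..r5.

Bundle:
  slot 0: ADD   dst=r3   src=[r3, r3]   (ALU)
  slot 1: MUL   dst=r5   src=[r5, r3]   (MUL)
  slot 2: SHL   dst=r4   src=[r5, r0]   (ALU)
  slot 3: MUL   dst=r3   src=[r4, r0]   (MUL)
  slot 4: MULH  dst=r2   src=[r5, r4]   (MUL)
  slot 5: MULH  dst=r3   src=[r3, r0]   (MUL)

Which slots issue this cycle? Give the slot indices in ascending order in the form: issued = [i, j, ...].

  0. ALU→r3 ⇒ go  {2A/1Mu/1Ld/1B | 4r 1w}
  1. MUL→r5 ⇒ go  {2A/0Mu/1Ld/1B | 2r 0w}
  2. ALU→r4 ⇒ no(WR_PORT)  {2A/0Mu/1Ld/1B | 2r 0w}
  3. MUL→r3 ⇒ no(FU)  {2A/0Mu/1Ld/1B | 2r 0w}
  4. MUL→r2 ⇒ no(FU)  {2A/0Mu/1Ld/1B | 2r 0w}
  5. MUL→r3 ⇒ no(FU)  {2A/0Mu/1Ld/1B | 2r 0w}

issued = [0, 1]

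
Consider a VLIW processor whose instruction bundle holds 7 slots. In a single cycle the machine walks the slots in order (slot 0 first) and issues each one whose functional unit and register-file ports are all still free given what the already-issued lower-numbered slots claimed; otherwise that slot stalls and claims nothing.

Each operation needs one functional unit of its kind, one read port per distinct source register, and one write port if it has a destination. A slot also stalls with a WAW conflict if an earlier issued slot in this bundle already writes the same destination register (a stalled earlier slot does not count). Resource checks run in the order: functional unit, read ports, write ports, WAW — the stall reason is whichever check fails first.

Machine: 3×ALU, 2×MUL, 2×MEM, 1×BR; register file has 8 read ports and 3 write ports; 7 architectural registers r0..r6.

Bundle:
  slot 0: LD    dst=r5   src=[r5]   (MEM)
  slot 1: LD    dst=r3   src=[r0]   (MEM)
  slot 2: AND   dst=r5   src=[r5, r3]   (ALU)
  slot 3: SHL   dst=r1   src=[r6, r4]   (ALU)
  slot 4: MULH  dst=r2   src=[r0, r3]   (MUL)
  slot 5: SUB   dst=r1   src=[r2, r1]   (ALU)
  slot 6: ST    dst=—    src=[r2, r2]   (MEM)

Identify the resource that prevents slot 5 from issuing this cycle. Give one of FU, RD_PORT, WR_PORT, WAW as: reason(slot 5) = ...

reason(slot 5) = WR_PORT

  0. MEM→r5 ⇒ go  {3A/2Mu/1Ld/1B | 7r 2w}
  1. MEM→r3 ⇒ go  {3A/2Mu/0Ld/1B | 6r 1w}
  2. ALU→r5 ⇒ no(WAW)  {3A/2Mu/0Ld/1B | 6r 1w}
  3. ALU→r1 ⇒ go  {2A/2Mu/0Ld/1B | 4r 0w}
  4. MUL→r2 ⇒ no(WR_PORT)  {2A/2Mu/0Ld/1B | 4r 0w}
  5. ALU→r1 ⇒ no(WR_PORT)  {2A/2Mu/0Ld/1B | 4r 0w}
  6. MEM ⇒ no(FU)  {2A/2Mu/0Ld/1B | 4r 0w}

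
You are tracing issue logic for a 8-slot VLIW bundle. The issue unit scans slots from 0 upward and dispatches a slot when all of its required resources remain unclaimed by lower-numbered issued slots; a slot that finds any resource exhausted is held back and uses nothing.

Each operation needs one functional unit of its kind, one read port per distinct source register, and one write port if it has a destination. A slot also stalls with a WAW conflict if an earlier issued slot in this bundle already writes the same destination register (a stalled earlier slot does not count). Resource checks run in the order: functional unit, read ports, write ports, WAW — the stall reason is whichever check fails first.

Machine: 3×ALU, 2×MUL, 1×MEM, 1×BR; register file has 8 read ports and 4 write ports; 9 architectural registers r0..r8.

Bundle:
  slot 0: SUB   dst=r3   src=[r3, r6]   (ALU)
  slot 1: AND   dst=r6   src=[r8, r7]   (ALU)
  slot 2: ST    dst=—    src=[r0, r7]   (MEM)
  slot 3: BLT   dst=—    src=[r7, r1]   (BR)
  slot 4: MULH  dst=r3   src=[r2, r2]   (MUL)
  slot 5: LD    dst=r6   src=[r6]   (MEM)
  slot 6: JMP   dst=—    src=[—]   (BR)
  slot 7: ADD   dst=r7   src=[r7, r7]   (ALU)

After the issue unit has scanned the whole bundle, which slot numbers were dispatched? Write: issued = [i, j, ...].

issued = [0, 1, 2, 3]

  0. ALU→r3 ⇒ go  {2A/2Mu/1Ld/1B | 6r 3w}
  1. ALU→r6 ⇒ go  {1A/2Mu/1Ld/1B | 4r 2w}
  2. MEM ⇒ go  {1A/2Mu/0Ld/1B | 2r 2w}
  3. BR ⇒ go  {1A/2Mu/0Ld/0B | 0r 2w}
  4. MUL→r3 ⇒ no(RD_PORT)  {1A/2Mu/0Ld/0B | 0r 2w}
  5. MEM→r6 ⇒ no(FU)  {1A/2Mu/0Ld/0B | 0r 2w}
  6. BR ⇒ no(FU)  {1A/2Mu/0Ld/0B | 0r 2w}
  7. ALU→r7 ⇒ no(RD_PORT)  {1A/2Mu/0Ld/0B | 0r 2w}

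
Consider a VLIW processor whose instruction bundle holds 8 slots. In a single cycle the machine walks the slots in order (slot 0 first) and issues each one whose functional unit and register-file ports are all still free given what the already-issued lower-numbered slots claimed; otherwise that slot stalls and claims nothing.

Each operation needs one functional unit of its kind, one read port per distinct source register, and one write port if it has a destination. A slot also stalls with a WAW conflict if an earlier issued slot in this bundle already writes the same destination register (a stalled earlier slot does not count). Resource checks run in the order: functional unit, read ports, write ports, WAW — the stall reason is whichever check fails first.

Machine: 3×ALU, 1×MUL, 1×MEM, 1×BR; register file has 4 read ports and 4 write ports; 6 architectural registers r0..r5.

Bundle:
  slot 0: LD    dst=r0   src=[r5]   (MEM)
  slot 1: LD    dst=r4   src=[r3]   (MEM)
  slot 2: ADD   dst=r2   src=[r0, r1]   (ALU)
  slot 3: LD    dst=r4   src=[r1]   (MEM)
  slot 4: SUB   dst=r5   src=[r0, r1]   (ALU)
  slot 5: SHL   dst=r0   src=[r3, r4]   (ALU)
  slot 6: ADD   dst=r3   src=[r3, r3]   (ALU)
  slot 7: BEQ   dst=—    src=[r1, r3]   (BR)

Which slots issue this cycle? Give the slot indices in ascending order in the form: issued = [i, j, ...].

#0 MEM src=r5 dispatched  <A:3 Mu:1 Ld:0 B:1 rd:3 wr:3>
#1 MEM src=r3 held:FU  <A:3 Mu:1 Ld:0 B:1 rd:3 wr:3>
#2 ALU src=r0,r1 dispatched  <A:2 Mu:1 Ld:0 B:1 rd:1 wr:2>
#3 MEM src=r1 held:FU  <A:2 Mu:1 Ld:0 B:1 rd:1 wr:2>
#4 ALU src=r0,r1 held:RD_PORT  <A:2 Mu:1 Ld:0 B:1 rd:1 wr:2>
#5 ALU src=r3,r4 held:RD_PORT  <A:2 Mu:1 Ld:0 B:1 rd:1 wr:2>
#6 ALU src=r3,r3 dispatched  <A:1 Mu:1 Ld:0 B:1 rd:0 wr:1>
#7 BR src=r1,r3 held:RD_PORT  <A:1 Mu:1 Ld:0 B:1 rd:0 wr:1>

issued = [0, 2, 6]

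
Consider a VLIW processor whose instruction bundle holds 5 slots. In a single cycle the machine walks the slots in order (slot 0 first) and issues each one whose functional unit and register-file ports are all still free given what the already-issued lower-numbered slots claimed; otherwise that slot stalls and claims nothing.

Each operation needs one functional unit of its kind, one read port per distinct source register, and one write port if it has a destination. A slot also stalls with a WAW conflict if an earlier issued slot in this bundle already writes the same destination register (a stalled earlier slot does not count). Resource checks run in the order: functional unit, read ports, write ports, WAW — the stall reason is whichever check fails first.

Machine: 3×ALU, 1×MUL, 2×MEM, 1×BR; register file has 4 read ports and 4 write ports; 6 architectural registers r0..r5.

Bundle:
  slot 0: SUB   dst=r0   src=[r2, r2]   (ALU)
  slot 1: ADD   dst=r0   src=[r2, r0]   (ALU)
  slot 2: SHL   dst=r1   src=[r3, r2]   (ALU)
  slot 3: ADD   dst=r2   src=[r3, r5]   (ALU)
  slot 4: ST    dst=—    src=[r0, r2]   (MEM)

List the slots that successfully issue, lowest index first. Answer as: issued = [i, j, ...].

  0. ALU→r0 ⇒ go  {2A/1Mu/2Ld/1B | 3r 3w}
  1. ALU→r0 ⇒ no(WAW)  {2A/1Mu/2Ld/1B | 3r 3w}
  2. ALU→r1 ⇒ go  {1A/1Mu/2Ld/1B | 1r 2w}
  3. ALU→r2 ⇒ no(RD_PORT)  {1A/1Mu/2Ld/1B | 1r 2w}
  4. MEM ⇒ no(RD_PORT)  {1A/1Mu/2Ld/1B | 1r 2w}

issued = [0, 2]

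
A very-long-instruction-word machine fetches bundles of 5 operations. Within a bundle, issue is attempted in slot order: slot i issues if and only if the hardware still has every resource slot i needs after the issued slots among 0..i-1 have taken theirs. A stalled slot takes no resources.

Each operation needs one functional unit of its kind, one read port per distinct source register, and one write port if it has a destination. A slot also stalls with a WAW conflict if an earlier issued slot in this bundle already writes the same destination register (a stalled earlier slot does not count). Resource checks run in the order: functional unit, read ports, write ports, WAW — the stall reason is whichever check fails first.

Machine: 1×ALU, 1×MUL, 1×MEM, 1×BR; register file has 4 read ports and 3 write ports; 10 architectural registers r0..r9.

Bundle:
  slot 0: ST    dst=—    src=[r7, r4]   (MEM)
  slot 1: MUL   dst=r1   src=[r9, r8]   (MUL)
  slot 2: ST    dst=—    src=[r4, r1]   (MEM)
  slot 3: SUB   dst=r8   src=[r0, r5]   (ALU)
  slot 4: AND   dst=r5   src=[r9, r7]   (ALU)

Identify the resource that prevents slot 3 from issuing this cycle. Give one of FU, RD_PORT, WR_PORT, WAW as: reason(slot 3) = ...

reason(slot 3) = RD_PORT

slot 0 (MEM): ISSUE — free A1,Mu1,Ld0,B1 rp2 wp3
slot 1 (MUL): ISSUE — free A1,Mu0,Ld0,B1 rp0 wp2
slot 2 (MEM): stall FU — free A1,Mu0,Ld0,B1 rp0 wp2
slot 3 (ALU): stall RD_PORT — free A1,Mu0,Ld0,B1 rp0 wp2
slot 4 (ALU): stall RD_PORT — free A1,Mu0,Ld0,B1 rp0 wp2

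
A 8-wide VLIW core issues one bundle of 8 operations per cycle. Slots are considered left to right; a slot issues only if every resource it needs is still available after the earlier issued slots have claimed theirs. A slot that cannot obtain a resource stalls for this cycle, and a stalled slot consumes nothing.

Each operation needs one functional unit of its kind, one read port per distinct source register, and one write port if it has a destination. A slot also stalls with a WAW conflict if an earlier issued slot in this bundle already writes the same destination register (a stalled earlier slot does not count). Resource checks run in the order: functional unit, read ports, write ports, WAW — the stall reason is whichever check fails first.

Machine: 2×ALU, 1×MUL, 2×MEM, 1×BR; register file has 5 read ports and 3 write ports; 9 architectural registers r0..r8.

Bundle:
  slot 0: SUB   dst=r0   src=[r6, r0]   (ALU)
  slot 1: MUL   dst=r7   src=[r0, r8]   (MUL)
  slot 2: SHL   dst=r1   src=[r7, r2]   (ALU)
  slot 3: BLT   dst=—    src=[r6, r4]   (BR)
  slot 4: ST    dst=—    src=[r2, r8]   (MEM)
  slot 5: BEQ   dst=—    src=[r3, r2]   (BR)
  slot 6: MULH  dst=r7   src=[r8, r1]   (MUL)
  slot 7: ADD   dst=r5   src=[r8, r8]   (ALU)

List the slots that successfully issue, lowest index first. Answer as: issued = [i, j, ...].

#0 ALU src=r6,r0 dispatched  <A:1 Mu:1 Ld:2 B:1 rd:3 wr:2>
#1 MUL src=r0,r8 dispatched  <A:1 Mu:0 Ld:2 B:1 rd:1 wr:1>
#2 ALU src=r7,r2 held:RD_PORT  <A:1 Mu:0 Ld:2 B:1 rd:1 wr:1>
#3 BR src=r6,r4 held:RD_PORT  <A:1 Mu:0 Ld:2 B:1 rd:1 wr:1>
#4 MEM src=r2,r8 held:RD_PORT  <A:1 Mu:0 Ld:2 B:1 rd:1 wr:1>
#5 BR src=r3,r2 held:RD_PORT  <A:1 Mu:0 Ld:2 B:1 rd:1 wr:1>
#6 MUL src=r8,r1 held:FU  <A:1 Mu:0 Ld:2 B:1 rd:1 wr:1>
#7 ALU src=r8,r8 dispatched  <A:0 Mu:0 Ld:2 B:1 rd:0 wr:0>

issued = [0, 1, 7]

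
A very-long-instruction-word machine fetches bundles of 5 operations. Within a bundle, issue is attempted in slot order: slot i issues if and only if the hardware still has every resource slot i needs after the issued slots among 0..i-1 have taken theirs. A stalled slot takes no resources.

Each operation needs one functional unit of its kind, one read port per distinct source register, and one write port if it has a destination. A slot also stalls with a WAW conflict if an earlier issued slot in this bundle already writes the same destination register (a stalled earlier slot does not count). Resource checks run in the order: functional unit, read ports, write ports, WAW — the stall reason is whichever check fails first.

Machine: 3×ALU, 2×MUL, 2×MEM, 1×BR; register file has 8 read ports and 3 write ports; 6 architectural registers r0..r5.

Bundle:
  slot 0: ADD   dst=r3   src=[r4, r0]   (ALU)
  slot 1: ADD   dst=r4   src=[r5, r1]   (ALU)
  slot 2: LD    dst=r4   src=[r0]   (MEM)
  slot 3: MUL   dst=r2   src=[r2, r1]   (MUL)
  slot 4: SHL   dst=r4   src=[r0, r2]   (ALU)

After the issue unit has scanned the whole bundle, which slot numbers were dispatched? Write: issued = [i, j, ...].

slot 0 (ALU): ISSUE — free A2,Mu2,Ld2,B1 rp6 wp2
slot 1 (ALU): ISSUE — free A1,Mu2,Ld2,B1 rp4 wp1
slot 2 (MEM): stall WAW — free A1,Mu2,Ld2,B1 rp4 wp1
slot 3 (MUL): ISSUE — free A1,Mu1,Ld2,B1 rp2 wp0
slot 4 (ALU): stall WR_PORT — free A1,Mu1,Ld2,B1 rp2 wp0

issued = [0, 1, 3]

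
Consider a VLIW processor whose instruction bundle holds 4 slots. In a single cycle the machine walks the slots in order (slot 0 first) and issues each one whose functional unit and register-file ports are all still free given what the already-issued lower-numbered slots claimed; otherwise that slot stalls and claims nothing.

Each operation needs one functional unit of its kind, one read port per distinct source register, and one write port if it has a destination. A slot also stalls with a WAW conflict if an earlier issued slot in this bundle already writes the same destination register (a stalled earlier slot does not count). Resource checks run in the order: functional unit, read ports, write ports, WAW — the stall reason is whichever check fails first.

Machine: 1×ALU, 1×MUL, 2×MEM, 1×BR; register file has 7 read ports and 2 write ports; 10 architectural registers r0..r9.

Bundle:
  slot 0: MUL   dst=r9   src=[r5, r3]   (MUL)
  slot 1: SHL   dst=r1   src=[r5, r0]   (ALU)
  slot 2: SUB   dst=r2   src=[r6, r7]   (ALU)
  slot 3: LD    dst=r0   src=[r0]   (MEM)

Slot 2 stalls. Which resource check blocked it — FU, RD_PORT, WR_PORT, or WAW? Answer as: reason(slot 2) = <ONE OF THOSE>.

[0] MUL needs rd=2 wr=1: ok; after: ALU=1 MUL=0 MEM=2 BR=1, R=5, W=1
[1] ALU needs rd=2 wr=1: ok; after: ALU=0 MUL=0 MEM=2 BR=1, R=3, W=0
[2] ALU needs rd=2 wr=1: FU; after: ALU=0 MUL=0 MEM=2 BR=1, R=3, W=0
[3] MEM needs rd=1 wr=1: WR_PORT; after: ALU=0 MUL=0 MEM=2 BR=1, R=3, W=0

reason(slot 2) = FU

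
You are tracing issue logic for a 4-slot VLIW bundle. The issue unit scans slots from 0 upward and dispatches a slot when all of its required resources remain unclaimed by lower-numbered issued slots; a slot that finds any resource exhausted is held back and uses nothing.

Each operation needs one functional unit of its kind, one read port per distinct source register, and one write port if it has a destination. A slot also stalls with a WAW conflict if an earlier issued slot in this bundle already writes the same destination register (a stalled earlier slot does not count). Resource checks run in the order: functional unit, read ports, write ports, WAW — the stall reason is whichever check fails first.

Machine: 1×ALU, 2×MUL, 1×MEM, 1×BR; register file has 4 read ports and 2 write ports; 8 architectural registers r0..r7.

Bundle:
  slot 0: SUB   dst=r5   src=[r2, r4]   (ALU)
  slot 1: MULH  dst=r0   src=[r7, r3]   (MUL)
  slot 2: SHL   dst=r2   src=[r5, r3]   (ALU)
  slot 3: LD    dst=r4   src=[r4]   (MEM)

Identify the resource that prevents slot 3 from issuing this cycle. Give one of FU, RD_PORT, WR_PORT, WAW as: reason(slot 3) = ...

  0. ALU→r5 ⇒ go  {0A/2Mu/1Ld/1B | 2r 1w}
  1. MUL→r0 ⇒ go  {0A/1Mu/1Ld/1B | 0r 0w}
  2. ALU→r2 ⇒ no(FU)  {0A/1Mu/1Ld/1B | 0r 0w}
  3. MEM→r4 ⇒ no(RD_PORT)  {0A/1Mu/1Ld/1B | 0r 0w}

reason(slot 3) = RD_PORT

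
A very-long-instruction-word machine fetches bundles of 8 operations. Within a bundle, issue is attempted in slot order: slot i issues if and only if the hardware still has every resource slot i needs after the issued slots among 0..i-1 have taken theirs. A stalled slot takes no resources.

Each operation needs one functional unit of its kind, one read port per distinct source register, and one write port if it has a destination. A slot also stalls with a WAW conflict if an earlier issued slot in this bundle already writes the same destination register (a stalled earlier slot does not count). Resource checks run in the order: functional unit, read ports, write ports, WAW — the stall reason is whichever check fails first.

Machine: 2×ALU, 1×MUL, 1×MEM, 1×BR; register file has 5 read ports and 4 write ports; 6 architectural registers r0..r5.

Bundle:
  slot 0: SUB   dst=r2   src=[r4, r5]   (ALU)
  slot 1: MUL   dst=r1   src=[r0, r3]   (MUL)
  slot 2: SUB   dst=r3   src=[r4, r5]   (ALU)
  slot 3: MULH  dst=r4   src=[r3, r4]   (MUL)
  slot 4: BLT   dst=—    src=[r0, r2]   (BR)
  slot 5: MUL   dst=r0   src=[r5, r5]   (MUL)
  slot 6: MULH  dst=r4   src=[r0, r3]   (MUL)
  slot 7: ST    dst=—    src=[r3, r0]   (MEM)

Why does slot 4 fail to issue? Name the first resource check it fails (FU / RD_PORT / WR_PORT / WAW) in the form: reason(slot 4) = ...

reason(slot 4) = RD_PORT

[0] ALU needs rd=2 wr=1: ok; after: ALU=1 MUL=1 MEM=1 BR=1, R=3, W=3
[1] MUL needs rd=2 wr=1: ok; after: ALU=1 MUL=0 MEM=1 BR=1, R=1, W=2
[2] ALU needs rd=2 wr=1: RD_PORT; after: ALU=1 MUL=0 MEM=1 BR=1, R=1, W=2
[3] MUL needs rd=2 wr=1: FU; after: ALU=1 MUL=0 MEM=1 BR=1, R=1, W=2
[4] BR needs rd=2 wr=0: RD_PORT; after: ALU=1 MUL=0 MEM=1 BR=1, R=1, W=2
[5] MUL needs rd=1 wr=1: FU; after: ALU=1 MUL=0 MEM=1 BR=1, R=1, W=2
[6] MUL needs rd=2 wr=1: FU; after: ALU=1 MUL=0 MEM=1 BR=1, R=1, W=2
[7] MEM needs rd=2 wr=0: RD_PORT; after: ALU=1 MUL=0 MEM=1 BR=1, R=1, W=2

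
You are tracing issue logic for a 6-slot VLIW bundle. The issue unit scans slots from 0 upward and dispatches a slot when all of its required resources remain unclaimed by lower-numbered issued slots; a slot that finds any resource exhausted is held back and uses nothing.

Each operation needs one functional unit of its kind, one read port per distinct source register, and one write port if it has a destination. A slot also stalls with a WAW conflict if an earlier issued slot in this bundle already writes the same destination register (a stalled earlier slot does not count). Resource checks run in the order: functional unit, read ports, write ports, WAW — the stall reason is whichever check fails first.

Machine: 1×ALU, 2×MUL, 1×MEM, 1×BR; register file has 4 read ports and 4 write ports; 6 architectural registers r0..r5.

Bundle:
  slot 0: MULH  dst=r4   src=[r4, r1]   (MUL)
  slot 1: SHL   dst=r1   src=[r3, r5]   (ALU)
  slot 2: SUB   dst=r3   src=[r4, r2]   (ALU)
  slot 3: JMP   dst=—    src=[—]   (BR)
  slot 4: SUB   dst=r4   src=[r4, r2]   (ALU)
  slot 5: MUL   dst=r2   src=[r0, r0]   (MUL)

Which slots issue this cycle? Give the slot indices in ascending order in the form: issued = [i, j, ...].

issued = [0, 1, 3]

(0) want 1×MUL +2rd +1wr — yes → AL1|MU1|ME1|BR1|rd2|wr3
(1) want 1×ALU +2rd +1wr — yes → AL0|MU1|ME1|BR1|rd0|wr2
(2) want 1×ALU +2rd +1wr — FU → AL0|MU1|ME1|BR1|rd0|wr2
(3) want 1×BR +0rd +0wr — yes → AL0|MU1|ME1|BR0|rd0|wr2
(4) want 1×ALU +2rd +1wr — FU → AL0|MU1|ME1|BR0|rd0|wr2
(5) want 1×MUL +1rd +1wr — RD_PORT → AL0|MU1|ME1|BR0|rd0|wr2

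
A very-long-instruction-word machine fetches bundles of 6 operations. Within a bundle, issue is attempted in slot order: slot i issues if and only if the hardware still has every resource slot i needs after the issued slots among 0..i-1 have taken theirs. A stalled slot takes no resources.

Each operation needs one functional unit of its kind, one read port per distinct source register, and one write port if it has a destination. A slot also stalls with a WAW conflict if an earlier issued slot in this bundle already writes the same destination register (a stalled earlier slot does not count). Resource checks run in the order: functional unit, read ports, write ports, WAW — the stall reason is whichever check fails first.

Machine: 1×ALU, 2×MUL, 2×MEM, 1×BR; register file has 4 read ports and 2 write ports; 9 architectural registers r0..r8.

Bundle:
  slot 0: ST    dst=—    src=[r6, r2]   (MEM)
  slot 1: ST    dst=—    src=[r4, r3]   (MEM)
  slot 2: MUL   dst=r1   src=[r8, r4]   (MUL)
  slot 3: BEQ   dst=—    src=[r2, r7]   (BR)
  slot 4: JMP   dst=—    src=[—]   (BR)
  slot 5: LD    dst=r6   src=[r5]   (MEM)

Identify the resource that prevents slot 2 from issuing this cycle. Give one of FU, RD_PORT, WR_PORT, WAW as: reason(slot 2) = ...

  0. MEM ⇒ go  {1A/2Mu/1Ld/1B | 2r 2w}
  1. MEM ⇒ go  {1A/2Mu/0Ld/1B | 0r 2w}
  2. MUL→r1 ⇒ no(RD_PORT)  {1A/2Mu/0Ld/1B | 0r 2w}
  3. BR ⇒ no(RD_PORT)  {1A/2Mu/0Ld/1B | 0r 2w}
  4. BR ⇒ go  {1A/2Mu/0Ld/0B | 0r 2w}
  5. MEM→r6 ⇒ no(FU)  {1A/2Mu/0Ld/0B | 0r 2w}

reason(slot 2) = RD_PORT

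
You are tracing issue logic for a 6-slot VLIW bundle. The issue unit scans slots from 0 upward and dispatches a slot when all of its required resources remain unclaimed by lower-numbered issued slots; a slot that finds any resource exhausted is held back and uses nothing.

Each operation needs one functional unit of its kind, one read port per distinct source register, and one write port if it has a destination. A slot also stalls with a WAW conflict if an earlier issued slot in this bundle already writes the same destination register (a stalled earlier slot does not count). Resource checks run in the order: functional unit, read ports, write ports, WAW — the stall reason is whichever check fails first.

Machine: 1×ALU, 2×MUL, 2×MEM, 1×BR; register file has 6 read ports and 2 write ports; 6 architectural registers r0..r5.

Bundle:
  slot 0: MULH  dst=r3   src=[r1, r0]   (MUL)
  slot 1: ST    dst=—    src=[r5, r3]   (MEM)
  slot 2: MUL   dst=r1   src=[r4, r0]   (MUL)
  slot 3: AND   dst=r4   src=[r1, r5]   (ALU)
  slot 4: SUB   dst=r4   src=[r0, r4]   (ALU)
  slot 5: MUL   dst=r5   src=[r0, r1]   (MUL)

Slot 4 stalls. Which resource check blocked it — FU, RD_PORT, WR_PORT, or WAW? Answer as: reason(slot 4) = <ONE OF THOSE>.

reason(slot 4) = RD_PORT

[0] MUL needs rd=2 wr=1: ok; after: ALU=1 MUL=1 MEM=2 BR=1, R=4, W=1
[1] MEM needs rd=2 wr=0: ok; after: ALU=1 MUL=1 MEM=1 BR=1, R=2, W=1
[2] MUL needs rd=2 wr=1: ok; after: ALU=1 MUL=0 MEM=1 BR=1, R=0, W=0
[3] ALU needs rd=2 wr=1: RD_PORT; after: ALU=1 MUL=0 MEM=1 BR=1, R=0, W=0
[4] ALU needs rd=2 wr=1: RD_PORT; after: ALU=1 MUL=0 MEM=1 BR=1, R=0, W=0
[5] MUL needs rd=2 wr=1: FU; after: ALU=1 MUL=0 MEM=1 BR=1, R=0, W=0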